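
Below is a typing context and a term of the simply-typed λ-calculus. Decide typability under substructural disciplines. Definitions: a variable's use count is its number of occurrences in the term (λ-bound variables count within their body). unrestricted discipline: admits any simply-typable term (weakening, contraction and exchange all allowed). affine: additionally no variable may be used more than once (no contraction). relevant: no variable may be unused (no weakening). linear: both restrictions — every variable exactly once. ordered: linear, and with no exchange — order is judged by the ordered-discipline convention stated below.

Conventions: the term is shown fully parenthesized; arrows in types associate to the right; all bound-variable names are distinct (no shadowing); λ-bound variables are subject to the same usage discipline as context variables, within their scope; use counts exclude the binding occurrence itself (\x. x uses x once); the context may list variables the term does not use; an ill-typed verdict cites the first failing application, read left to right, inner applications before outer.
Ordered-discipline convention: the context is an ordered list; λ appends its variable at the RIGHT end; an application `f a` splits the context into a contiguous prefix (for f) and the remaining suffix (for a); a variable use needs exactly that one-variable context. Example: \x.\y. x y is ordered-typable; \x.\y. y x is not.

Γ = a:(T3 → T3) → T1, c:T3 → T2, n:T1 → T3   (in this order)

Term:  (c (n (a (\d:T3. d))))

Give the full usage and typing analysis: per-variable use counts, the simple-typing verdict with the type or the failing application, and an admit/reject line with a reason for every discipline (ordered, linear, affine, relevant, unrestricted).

use counts: a ×1; c ×1; n ×1; d (λ-bound) ×1
order of uses: c, n, a, d
typing: well-typed — term : T2
ordered: ✗ — use order c, n, a, d needs exchange
linear: ✓ — exactly-once usage across a, c, n, d
affine: ✓ — none of a, c, n, d used more than once
relevant: ✓ — none of a, c, n, d goes unused
unrestricted: ✓ — simply typable at T2; W, C, E all held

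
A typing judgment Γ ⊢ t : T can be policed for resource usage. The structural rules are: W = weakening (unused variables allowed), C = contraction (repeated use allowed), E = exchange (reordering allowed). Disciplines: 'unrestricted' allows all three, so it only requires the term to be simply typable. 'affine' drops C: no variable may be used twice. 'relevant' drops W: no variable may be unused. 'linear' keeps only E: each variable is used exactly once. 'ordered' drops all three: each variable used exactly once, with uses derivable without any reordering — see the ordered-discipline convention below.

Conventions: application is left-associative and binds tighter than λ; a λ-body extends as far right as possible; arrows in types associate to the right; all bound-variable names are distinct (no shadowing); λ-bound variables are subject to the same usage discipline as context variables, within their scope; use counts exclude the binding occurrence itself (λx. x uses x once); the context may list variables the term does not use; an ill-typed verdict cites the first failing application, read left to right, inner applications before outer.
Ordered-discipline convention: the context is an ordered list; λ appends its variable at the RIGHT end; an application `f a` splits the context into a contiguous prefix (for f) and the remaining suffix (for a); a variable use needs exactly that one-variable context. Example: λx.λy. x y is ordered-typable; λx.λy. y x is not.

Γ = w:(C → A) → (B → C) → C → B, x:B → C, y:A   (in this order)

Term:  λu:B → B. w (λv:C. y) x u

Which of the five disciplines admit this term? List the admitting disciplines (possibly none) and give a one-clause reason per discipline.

admitting disciplines: none
use counts: w=1; x=1; y=1; u (bound)=1; v (bound)=0
order of uses: w, y, x, u
typing: ill-typed: an application expects C but receives B → B
ordered: ✗ — the type mismatch rejects it
linear: ✗ — not simply typable
affine: ✗ — fails simple typing
relevant: ✗ — a type mismatch blocks all five
unrestricted: ✗ — the type mismatch rejects it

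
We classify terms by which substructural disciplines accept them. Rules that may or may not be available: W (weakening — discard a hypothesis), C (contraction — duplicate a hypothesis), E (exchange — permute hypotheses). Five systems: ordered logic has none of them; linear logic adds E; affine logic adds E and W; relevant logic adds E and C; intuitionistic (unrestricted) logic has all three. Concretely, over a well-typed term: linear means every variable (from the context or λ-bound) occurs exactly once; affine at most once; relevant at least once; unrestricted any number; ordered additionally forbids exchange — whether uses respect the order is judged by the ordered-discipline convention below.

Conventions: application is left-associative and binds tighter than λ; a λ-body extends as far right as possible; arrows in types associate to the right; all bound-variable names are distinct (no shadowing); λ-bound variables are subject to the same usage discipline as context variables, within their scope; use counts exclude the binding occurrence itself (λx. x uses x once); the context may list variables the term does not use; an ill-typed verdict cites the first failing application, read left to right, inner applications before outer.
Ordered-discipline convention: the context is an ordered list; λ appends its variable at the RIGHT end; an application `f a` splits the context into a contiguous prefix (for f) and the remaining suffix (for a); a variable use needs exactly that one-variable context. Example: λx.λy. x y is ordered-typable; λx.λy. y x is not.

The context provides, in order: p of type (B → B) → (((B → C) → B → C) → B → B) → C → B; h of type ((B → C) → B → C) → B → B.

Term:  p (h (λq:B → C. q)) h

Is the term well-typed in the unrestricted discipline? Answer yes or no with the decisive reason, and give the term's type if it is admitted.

yes — type-checks (C → B) and nothing is barred; term : C → B
usage: p=1; h=2; q (λ-bound)=1
left-to-right use order: p, h, q, h
typing: well-typed — term : C → B
across the five disciplines: ordered ✗, linear ✗, affine ✗, relevant ✓, unrestricted ✓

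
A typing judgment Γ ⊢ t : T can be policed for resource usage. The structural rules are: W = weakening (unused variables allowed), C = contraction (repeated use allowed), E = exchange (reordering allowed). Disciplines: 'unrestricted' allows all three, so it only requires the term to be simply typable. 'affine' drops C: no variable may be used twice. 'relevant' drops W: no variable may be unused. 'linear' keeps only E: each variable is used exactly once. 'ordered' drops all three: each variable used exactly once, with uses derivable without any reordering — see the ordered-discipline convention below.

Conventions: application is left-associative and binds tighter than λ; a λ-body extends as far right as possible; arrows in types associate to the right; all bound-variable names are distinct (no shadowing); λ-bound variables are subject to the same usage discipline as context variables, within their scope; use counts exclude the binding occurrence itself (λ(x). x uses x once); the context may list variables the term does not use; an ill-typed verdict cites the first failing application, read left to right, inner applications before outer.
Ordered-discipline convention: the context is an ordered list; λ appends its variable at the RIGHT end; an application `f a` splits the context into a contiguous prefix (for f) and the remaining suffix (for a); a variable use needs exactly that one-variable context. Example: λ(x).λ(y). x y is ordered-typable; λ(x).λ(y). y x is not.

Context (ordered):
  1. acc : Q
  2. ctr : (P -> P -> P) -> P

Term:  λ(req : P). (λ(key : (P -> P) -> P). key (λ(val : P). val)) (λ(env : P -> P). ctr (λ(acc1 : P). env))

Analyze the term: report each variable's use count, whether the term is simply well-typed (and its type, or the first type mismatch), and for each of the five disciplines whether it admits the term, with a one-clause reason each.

usage: acc: 0; ctr: 1; req (λ-bound): 0; key (λ-bound): 1; val (λ-bound): 1; env (λ-bound): 1; acc1 (λ-bound): 0
use order (left to right): key, val, ctr, env
typing: ✓ — P -> P
ordered: ✗ — acc, req, acc1 left unused
linear: ✗ — acc, req, acc1 left unused
affine: ✓ — at most one use each (acc, ctr, req, key, val, env, acc1)
relevant: ✗ — acc, req, acc1 left unused
unrestricted: ✓ — type-checks (P -> P) and nothing is barred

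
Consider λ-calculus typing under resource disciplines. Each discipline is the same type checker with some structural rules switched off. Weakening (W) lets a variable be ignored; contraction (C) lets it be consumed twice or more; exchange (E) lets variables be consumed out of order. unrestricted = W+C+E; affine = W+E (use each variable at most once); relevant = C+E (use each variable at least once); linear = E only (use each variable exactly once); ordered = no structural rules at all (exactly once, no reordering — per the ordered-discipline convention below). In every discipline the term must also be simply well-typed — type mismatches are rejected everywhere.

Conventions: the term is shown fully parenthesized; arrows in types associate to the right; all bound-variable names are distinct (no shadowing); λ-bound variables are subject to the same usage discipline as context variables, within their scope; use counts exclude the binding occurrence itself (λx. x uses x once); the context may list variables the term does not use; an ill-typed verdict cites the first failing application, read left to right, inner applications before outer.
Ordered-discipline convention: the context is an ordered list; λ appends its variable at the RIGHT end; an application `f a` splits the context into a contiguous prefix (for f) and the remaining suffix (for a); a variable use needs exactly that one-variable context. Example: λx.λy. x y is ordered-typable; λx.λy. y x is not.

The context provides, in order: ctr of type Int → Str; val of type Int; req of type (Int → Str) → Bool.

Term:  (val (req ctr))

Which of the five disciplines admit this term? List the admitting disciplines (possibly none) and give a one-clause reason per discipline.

admitted by: none
variable uses: ctr=1, val=1, req=1
left-to-right use order: val, req, ctr
typing: ill-typed: can't apply a value of type Int
ordered: ✗, a type mismatch blocks all five
linear: ✗, the type mismatch rejects it
affine: ✗, not simply typable
relevant: ✗, fails simple typing
unrestricted: ✗, a type mismatch blocks all five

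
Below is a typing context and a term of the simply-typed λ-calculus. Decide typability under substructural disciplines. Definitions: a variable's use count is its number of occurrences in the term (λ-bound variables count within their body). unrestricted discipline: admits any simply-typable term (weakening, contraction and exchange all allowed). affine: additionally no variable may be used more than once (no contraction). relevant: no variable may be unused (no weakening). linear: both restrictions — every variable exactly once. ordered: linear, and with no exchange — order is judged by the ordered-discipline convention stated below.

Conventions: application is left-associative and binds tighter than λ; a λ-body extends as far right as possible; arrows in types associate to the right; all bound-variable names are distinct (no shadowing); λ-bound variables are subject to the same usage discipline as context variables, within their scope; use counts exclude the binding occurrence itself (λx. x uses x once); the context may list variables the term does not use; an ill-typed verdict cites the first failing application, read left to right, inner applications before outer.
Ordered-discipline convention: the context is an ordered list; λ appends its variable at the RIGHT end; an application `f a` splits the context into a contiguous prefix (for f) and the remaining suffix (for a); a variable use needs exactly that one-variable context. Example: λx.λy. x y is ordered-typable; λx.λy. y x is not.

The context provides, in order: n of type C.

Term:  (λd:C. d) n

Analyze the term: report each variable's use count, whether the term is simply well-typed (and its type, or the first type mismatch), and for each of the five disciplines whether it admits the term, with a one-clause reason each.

counts: n: 1×, d (λ-bound): 1×
order of uses: d, n
typing: ✓ — C
ordered ✓ (n, d: once each, no exchange needed)
linear ✓ (each of n, d used exactly once)
affine ✓ (none of n, d used more than once)
relevant ✓ (at least one use each (n, d))
unrestricted ✓ (simply typable at C; W, C, E all held)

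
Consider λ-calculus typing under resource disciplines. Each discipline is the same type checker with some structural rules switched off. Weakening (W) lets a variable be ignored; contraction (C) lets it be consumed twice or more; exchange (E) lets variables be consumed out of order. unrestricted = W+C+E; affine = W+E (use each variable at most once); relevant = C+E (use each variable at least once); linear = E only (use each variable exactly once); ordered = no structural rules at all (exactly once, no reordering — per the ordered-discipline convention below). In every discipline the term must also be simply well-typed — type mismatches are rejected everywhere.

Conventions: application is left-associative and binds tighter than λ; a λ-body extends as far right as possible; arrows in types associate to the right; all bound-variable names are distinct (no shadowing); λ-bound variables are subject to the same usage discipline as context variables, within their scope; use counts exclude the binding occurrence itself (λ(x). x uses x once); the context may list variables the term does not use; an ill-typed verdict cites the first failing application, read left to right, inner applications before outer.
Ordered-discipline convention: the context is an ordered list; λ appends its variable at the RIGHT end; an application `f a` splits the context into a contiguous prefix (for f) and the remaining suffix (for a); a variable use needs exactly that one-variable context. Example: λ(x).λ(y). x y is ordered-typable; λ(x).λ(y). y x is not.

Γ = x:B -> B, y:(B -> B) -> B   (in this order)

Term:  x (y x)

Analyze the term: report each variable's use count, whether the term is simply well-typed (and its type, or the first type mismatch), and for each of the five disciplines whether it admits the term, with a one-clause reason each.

use counts: x=2; y=1
use order (left to right): x, y, x
typing: the term checks, with type B
ordered: ✗ — needs contraction — x ×2
linear: ✗ — needs contraction — x ×2
affine: ✗ — needs contraction — x ×2
relevant: ✓ — none of x, y goes unused
unrestricted: ✓ — typability at B is all that's needed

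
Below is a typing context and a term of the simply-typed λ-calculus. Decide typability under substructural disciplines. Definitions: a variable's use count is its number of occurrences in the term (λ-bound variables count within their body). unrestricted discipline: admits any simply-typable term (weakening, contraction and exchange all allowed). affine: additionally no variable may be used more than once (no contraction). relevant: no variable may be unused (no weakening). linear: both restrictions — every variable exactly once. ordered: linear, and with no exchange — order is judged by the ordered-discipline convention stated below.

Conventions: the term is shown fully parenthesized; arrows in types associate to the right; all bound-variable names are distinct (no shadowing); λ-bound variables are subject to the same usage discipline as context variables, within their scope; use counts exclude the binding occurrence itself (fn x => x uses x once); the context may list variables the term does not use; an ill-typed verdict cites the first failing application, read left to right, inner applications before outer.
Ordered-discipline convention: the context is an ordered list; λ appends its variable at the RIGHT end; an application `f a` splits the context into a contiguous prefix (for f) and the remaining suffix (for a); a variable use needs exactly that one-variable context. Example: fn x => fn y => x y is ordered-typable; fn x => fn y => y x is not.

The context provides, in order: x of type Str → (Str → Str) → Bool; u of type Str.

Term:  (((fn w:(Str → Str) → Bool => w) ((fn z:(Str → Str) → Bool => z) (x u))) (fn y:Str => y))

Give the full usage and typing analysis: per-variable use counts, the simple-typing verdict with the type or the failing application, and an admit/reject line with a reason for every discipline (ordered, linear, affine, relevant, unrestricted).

counts: x: 1, u: 1, w [bound]: 1, z [bound]: 1, y [bound]: 1
left-to-right use order: w, z, x, u, y
typing: well-typed at Bool
ordered ✓ (one use each (x, u, w, z, y); ordered split holds)
linear ✓ (each of x, u, w, z, y used exactly once)
affine ✓ (no duplicate uses among x, u, w, z, y)
relevant ✓ (none of x, u, w, z, y goes unused)
unrestricted ✓ (type-checks (Bool) and nothing is barred)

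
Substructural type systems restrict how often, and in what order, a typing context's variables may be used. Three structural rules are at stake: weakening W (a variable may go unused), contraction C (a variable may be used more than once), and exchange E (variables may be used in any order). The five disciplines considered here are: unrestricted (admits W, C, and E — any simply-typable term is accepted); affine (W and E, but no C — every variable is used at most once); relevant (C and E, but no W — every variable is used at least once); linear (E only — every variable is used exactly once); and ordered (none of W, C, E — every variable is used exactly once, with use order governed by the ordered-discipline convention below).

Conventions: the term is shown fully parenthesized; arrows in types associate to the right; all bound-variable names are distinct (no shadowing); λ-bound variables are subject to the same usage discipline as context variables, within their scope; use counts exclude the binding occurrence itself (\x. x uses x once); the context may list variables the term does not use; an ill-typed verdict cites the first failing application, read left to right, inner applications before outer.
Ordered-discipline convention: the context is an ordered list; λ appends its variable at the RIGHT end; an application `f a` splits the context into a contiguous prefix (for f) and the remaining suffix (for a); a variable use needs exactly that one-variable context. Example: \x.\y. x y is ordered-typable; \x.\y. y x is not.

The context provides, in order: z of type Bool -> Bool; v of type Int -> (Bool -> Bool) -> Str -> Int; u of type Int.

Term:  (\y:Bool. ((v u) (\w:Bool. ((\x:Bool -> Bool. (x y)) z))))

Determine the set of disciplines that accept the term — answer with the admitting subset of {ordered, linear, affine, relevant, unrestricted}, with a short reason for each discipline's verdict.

admitted by: affine, unrestricted
usage: z ×1, v ×1, u ×1, y [bound] ×1, w [bound] ×0, x [bound] ×1
use order (left to right): v, u, x, y, z
typing: well-typed at Bool -> Str -> Int
ordered: ✗ — unused: w — weakening required
linear: ✗ — unused: w — weakening required
affine: ✓ — no duplicate uses among z, v, u, y, w, x
relevant: ✗ — unused: w — weakening required
unrestricted: ✓ — type-checks (Bool -> Str -> Int) and nothing is barred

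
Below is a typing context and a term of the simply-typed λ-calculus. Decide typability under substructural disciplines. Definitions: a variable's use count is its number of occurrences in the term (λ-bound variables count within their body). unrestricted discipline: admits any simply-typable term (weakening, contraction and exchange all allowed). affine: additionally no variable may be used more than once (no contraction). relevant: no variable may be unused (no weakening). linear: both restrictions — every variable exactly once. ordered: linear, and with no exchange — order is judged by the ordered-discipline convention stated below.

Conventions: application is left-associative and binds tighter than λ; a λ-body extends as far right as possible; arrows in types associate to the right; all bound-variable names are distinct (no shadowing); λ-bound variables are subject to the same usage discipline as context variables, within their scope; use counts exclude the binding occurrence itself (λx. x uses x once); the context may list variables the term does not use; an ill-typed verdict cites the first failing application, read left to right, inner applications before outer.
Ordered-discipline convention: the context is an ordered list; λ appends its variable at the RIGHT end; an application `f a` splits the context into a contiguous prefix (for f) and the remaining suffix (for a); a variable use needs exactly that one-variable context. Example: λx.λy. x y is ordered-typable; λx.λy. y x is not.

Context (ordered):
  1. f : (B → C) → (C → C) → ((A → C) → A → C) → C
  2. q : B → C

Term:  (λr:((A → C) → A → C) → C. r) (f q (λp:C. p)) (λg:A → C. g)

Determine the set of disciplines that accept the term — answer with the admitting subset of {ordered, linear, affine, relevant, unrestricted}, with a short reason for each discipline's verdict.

admitted by: ordered, linear, affine, relevant, unrestricted
variable uses: f: 1; q: 1; r [bound]: 1; p [bound]: 1; g [bound]: 1
use order (left to right): r, f, q, p, g
typing: well-typed at C
ordered ✓ (f, q, r, p, g once each; derivable with no W/C/E)
linear ✓ (single use per variable (f, q, r, p, g))
affine ✓ (at most one use each (f, q, r, p, g))
relevant ✓ (at least one use each (f, q, r, p, g))
unrestricted ✓ (type-checks (C) and nothing is barred)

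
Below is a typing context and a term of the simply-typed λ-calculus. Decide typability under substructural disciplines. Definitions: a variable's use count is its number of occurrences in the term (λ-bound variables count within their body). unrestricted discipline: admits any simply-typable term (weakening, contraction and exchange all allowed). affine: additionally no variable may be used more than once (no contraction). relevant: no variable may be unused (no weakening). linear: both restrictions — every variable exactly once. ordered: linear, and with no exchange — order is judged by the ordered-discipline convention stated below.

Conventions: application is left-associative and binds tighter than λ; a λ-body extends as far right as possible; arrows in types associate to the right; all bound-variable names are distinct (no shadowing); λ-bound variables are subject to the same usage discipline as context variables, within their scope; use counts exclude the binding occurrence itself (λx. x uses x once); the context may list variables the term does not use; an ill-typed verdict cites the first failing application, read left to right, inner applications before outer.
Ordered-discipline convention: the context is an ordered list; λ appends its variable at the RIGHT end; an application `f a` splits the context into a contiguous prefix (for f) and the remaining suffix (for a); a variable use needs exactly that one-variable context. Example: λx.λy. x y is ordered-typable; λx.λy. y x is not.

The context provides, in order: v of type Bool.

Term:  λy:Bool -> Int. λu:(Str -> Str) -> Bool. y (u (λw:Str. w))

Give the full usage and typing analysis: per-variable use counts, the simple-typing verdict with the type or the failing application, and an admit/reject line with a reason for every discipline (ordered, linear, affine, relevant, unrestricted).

usage: v=0, y (λ-bound)=1, u (λ-bound)=1, w (λ-bound)=1
order of uses: y, u, w
typing: the term checks, with type (Bool -> Int) -> ((Str -> Str) -> Bool) -> Int
ordered: ✗, needs weakening: v unused
linear: ✗, needs weakening: v unused
affine: ✓, none of v, y, u, w used more than once
relevant: ✗, needs weakening: v unused
unrestricted: ✓, well-typed at (Bool -> Int) -> ((Str -> Str) -> Bool) -> Int; no restrictions here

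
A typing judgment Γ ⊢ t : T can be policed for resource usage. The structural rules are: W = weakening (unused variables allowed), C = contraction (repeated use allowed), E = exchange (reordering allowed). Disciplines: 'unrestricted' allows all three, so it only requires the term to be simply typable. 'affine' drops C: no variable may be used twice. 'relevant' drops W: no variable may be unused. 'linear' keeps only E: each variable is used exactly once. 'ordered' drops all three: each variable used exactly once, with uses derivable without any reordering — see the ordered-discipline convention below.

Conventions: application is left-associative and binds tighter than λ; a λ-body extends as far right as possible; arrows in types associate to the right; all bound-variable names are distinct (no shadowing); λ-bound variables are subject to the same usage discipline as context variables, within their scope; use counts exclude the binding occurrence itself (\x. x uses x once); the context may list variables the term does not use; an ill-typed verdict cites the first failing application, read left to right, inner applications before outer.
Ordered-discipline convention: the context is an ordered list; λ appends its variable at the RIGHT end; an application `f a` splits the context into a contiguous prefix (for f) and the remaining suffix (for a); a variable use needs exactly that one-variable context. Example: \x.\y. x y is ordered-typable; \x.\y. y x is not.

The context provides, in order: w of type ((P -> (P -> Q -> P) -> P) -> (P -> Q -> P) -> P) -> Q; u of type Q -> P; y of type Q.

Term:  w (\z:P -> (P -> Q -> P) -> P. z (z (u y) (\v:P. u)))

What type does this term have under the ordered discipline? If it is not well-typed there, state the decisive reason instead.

not well-typed under ordered — uses contraction: u ×2, z ×2; needs weakening: v unused
variable uses: w ×1, u ×2, y ×1, z (λ-bound) ×2, v (λ-bound) ×0
use order (left to right): w, z, z, u, y, u
typing: well-typed — term : Q
all disciplines: ordered ✗ · linear ✗ · affine ✗ · relevant ✗ · unrestricted ✓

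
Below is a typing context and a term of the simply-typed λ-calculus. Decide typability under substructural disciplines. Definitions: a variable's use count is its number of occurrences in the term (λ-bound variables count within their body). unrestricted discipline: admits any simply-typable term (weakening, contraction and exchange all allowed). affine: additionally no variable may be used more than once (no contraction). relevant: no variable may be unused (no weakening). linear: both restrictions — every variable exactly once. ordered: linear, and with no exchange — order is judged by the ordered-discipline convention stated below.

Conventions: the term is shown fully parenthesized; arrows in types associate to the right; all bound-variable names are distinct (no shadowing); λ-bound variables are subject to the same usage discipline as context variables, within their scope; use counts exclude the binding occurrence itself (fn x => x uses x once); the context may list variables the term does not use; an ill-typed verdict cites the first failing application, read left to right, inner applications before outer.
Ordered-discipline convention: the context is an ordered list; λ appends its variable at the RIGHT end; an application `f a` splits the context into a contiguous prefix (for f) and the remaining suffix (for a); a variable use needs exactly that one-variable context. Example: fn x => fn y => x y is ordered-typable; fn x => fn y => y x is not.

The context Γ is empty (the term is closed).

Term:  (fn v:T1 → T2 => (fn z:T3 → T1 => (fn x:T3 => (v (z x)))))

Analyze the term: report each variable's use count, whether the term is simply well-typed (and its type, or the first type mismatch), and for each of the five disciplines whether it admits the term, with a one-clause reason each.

variable uses: v (bound) ×1; z (bound) ×1; x (bound) ×1
order of uses: v, z, x
typing: ✓ — (T1 → T2) → (T3 → T1) → T3 → T2
ordered ✓ (single-use (v, z, x), ordered derivation ok)
linear ✓ (v, z, x: one use apiece)
affine ✓ (none of v, z, x used more than once)
relevant ✓ (v, z, x: all used, weakening unneeded)
unrestricted ✓ (simply typable at (T1 → T2) → (T3 → T1) → T3 → T2; W, C, E all held)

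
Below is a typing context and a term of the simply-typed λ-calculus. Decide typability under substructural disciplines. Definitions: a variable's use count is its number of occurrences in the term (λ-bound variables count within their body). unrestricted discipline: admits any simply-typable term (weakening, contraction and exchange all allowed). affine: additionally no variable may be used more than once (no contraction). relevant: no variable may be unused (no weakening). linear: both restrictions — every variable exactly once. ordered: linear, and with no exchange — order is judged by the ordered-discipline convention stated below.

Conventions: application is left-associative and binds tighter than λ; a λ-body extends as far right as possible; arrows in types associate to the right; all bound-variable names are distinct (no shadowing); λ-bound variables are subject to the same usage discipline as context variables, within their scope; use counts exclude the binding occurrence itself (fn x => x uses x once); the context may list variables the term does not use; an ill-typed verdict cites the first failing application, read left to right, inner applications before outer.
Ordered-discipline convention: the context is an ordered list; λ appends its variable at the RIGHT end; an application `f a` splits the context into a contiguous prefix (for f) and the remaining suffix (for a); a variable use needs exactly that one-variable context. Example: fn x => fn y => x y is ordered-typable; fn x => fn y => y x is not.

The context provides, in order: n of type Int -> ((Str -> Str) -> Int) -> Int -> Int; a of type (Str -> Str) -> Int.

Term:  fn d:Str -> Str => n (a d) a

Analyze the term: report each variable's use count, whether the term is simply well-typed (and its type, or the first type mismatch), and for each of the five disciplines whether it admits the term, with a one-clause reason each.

use counts: n: 1, a: 2, d [bound]: 1
left-to-right use order: n, a, d, a
typing: well-typed at (Str -> Str) -> Int -> Int
ordered ✗ (needs contraction — a ×2)
linear ✗ (needs contraction — a ×2)
affine ✗ (needs contraction — a ×2)
relevant ✓ (every one of n, a, d appears)
unrestricted ✓ (type-checks ((Str -> Str) -> Int -> Int) and nothing is barred)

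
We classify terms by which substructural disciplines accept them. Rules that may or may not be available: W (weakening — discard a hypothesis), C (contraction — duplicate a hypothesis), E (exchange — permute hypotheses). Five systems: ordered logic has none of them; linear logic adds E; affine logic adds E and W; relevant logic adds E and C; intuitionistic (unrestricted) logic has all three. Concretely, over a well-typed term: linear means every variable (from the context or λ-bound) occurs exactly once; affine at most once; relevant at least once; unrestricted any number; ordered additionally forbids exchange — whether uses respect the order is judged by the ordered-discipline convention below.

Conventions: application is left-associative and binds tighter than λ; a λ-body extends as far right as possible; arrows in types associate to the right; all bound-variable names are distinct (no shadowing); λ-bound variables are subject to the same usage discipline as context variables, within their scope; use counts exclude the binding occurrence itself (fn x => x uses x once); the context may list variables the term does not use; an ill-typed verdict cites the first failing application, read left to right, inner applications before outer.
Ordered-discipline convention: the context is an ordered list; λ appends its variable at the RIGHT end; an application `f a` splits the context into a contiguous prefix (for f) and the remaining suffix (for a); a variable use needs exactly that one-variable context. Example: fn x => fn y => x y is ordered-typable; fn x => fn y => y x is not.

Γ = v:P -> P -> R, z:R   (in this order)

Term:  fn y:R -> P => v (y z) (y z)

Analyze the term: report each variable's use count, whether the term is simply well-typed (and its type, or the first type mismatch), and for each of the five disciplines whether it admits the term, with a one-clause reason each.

use counts: v=1; z=2; y [bound]=2
order of uses: v, y, z, y, z
typing: ✓ — (R -> P) -> R
ordered: ✗ — needs contraction — z ×2, y ×2
linear: ✗ — needs contraction — z ×2, y ×2
affine: ✗ — needs contraction — z ×2, y ×2
relevant: ✓ — at least one use each (v, z, y)
unrestricted: ✓ — type-checks ((R -> P) -> R) and nothing is barred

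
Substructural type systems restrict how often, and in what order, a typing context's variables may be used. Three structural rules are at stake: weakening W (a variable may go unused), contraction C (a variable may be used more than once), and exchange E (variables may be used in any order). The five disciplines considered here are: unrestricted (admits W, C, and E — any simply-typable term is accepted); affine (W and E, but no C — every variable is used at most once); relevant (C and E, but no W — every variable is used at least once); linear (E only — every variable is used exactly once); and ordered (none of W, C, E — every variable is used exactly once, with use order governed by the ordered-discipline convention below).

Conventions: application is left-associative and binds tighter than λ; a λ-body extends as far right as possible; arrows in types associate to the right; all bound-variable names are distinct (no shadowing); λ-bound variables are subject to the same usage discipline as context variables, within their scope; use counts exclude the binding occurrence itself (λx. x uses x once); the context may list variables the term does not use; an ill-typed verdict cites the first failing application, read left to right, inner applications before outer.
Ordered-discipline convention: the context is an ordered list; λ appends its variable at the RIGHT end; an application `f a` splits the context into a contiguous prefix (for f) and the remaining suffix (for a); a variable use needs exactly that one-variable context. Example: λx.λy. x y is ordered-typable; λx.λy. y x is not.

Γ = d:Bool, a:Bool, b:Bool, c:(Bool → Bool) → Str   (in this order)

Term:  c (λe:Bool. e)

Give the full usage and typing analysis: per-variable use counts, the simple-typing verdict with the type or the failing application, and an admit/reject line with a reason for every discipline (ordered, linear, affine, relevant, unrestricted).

use counts: d: 0×; a: 0×; b: 0×; c: 1×; e (λ-bound): 1×
uses in reading order: c, e
typing: the term checks, with type Str
ordered: ✗ — needs weakening: d, a, b unused
linear: ✗ — needs weakening: d, a, b unused
affine: ✓ — none of d, a, b, c, e used more than once
relevant: ✗ — needs weakening: d, a, b unused
unrestricted: ✓ — type-checks (Str) and nothing is barred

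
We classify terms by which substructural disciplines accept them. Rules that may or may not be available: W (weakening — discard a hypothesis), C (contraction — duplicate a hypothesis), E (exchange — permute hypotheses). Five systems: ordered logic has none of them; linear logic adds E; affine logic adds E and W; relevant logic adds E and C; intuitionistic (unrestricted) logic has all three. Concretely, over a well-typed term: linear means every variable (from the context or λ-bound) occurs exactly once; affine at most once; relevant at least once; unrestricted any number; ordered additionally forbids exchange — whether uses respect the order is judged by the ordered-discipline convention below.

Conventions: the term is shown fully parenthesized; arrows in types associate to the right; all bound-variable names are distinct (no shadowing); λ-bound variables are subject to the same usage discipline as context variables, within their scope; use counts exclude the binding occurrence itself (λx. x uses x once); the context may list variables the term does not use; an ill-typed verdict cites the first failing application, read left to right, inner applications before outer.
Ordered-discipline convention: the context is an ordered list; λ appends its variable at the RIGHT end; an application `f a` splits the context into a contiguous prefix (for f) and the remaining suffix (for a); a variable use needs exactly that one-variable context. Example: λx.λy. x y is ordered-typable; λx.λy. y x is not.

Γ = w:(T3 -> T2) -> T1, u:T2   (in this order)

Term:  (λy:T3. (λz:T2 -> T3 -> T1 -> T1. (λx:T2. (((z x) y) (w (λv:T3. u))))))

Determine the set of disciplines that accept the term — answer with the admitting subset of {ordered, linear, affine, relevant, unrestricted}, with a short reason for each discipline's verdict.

admitted in: affine, unrestricted
usage: w=1; u=1; y (λ-bound)=1; z (λ-bound)=1; x (λ-bound)=1; v (λ-bound)=0
order of uses: z, x, y, w, u
typing: the term checks, with type T3 -> (T2 -> T3 -> T1 -> T1) -> T2 -> T1
ordered: ✗, unused: v — weakening required
linear: ✗, unused: v — weakening required
affine: ✓, no duplicate uses among w, u, y, z, x, v
relevant: ✗, unused: v — weakening required
unrestricted: ✓, typability at T3 -> (T2 -> T3 -> T1 -> T1) -> T2 -> T1 is all that's needed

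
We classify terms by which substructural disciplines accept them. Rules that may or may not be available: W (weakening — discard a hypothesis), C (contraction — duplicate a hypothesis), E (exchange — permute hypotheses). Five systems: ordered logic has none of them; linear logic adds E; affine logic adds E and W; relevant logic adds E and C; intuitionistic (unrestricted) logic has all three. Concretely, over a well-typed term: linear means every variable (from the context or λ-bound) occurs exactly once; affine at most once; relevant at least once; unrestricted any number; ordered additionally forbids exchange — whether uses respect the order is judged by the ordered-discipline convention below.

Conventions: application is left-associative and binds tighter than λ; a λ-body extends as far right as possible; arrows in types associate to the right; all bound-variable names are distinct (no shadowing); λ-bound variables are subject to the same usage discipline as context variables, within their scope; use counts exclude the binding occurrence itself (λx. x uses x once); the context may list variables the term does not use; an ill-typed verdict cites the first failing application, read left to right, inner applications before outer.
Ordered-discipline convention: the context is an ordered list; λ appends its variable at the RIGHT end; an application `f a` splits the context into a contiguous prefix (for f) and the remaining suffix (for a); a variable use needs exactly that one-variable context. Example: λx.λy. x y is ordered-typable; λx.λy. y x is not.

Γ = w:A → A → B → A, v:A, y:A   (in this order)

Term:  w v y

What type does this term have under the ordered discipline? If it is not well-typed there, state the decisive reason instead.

term : B → A
use counts: w: 1; v: 1; y: 1
uses in reading order: w, v, y
typing: well-typed — term : B → A
per-discipline verdicts: ordered ✓ · linear ✓ · affine ✓ · relevant ✓ · unrestricted ✓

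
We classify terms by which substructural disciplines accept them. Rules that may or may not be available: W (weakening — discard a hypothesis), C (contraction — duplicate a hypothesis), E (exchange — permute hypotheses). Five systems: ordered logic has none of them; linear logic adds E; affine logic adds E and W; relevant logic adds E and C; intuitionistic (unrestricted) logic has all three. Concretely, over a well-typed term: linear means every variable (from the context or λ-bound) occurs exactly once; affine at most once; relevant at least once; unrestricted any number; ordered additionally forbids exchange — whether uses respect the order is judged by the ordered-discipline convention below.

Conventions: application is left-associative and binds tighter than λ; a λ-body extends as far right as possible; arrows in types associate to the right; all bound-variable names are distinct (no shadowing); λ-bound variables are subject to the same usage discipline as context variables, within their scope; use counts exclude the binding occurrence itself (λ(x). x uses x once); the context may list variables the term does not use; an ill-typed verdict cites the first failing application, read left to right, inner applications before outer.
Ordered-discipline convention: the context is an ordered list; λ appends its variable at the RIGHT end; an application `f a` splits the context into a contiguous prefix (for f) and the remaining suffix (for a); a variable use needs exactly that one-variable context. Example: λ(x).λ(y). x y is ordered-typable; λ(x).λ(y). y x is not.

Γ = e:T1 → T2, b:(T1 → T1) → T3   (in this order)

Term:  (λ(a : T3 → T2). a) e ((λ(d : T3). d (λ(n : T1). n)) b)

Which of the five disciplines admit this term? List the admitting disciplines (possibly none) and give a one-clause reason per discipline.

admitting disciplines: none
use counts: e ×1; b ×1; a (λ-bound) ×1; d (λ-bound) ×1; n (λ-bound) ×1
left-to-right use order: a, e, d, n, b
typing: ill-typed: argument of type T1 → T2 where T3 → T2 is required
ordered: ✗ — the type mismatch rejects it
linear: ✗ — not simply typable
affine: ✗ — fails simple typing
relevant: ✗ — a type mismatch blocks all five
unrestricted: ✗ — the type mismatch rejects it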